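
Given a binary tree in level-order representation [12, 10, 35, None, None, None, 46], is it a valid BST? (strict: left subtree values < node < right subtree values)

Level-order array: [12, 10, 35, None, None, None, 46]
Validate using subtree bounds (lo, hi): at each node, require lo < value < hi,
then recurse left with hi=value and right with lo=value.
Preorder trace (stopping at first violation):
  at node 12 with bounds (-inf, +inf): OK
  at node 10 with bounds (-inf, 12): OK
  at node 35 with bounds (12, +inf): OK
  at node 46 with bounds (35, +inf): OK
No violation found at any node.
Result: Valid BST


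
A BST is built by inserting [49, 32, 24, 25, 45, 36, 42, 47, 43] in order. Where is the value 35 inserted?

Starting tree (level order): [49, 32, None, 24, 45, None, 25, 36, 47, None, None, None, 42, None, None, None, 43]
Insertion path: 49 -> 32 -> 45 -> 36
Result: insert 35 as left child of 36
Final tree (level order): [49, 32, None, 24, 45, None, 25, 36, 47, None, None, 35, 42, None, None, None, None, None, 43]


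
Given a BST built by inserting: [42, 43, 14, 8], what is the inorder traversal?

Tree insertion order: [42, 43, 14, 8]
Tree (level-order array): [42, 14, 43, 8]
Inorder traversal: [8, 14, 42, 43]


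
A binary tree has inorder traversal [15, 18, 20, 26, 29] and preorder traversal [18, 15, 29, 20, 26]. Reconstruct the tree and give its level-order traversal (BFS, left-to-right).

Inorder:  [15, 18, 20, 26, 29]
Preorder: [18, 15, 29, 20, 26]
Algorithm: preorder visits root first, so consume preorder in order;
for each root, split the current inorder slice at that value into
left-subtree inorder and right-subtree inorder, then recurse.
Recursive splits:
  root=18; inorder splits into left=[15], right=[20, 26, 29]
  root=15; inorder splits into left=[], right=[]
  root=29; inorder splits into left=[20, 26], right=[]
  root=20; inorder splits into left=[], right=[26]
  root=26; inorder splits into left=[], right=[]
Reconstructed level-order: [18, 15, 29, 20, 26]


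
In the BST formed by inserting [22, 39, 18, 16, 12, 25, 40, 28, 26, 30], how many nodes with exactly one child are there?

Tree built from: [22, 39, 18, 16, 12, 25, 40, 28, 26, 30]
Tree (level-order array): [22, 18, 39, 16, None, 25, 40, 12, None, None, 28, None, None, None, None, 26, 30]
Rule: These are nodes with exactly 1 non-null child.
Per-node child counts:
  node 22: 2 child(ren)
  node 18: 1 child(ren)
  node 16: 1 child(ren)
  node 12: 0 child(ren)
  node 39: 2 child(ren)
  node 25: 1 child(ren)
  node 28: 2 child(ren)
  node 26: 0 child(ren)
  node 30: 0 child(ren)
  node 40: 0 child(ren)
Matching nodes: [18, 16, 25]
Count of nodes with exactly one child: 3


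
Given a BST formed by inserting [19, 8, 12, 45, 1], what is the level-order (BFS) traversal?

Tree insertion order: [19, 8, 12, 45, 1]
Tree (level-order array): [19, 8, 45, 1, 12]
BFS from the root, enqueuing left then right child of each popped node:
  queue [19] -> pop 19, enqueue [8, 45], visited so far: [19]
  queue [8, 45] -> pop 8, enqueue [1, 12], visited so far: [19, 8]
  queue [45, 1, 12] -> pop 45, enqueue [none], visited so far: [19, 8, 45]
  queue [1, 12] -> pop 1, enqueue [none], visited so far: [19, 8, 45, 1]
  queue [12] -> pop 12, enqueue [none], visited so far: [19, 8, 45, 1, 12]
Result: [19, 8, 45, 1, 12]


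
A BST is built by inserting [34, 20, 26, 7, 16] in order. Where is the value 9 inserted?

Starting tree (level order): [34, 20, None, 7, 26, None, 16]
Insertion path: 34 -> 20 -> 7 -> 16
Result: insert 9 as left child of 16
Final tree (level order): [34, 20, None, 7, 26, None, 16, None, None, 9]


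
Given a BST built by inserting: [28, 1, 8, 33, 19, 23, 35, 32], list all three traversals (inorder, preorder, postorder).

Tree insertion order: [28, 1, 8, 33, 19, 23, 35, 32]
Tree (level-order array): [28, 1, 33, None, 8, 32, 35, None, 19, None, None, None, None, None, 23]
Inorder (L, root, R): [1, 8, 19, 23, 28, 32, 33, 35]
Preorder (root, L, R): [28, 1, 8, 19, 23, 33, 32, 35]
Postorder (L, R, root): [23, 19, 8, 1, 32, 35, 33, 28]


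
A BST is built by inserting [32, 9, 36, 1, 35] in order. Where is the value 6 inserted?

Starting tree (level order): [32, 9, 36, 1, None, 35]
Insertion path: 32 -> 9 -> 1
Result: insert 6 as right child of 1
Final tree (level order): [32, 9, 36, 1, None, 35, None, None, 6]


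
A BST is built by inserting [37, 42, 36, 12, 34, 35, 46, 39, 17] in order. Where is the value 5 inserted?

Starting tree (level order): [37, 36, 42, 12, None, 39, 46, None, 34, None, None, None, None, 17, 35]
Insertion path: 37 -> 36 -> 12
Result: insert 5 as left child of 12
Final tree (level order): [37, 36, 42, 12, None, 39, 46, 5, 34, None, None, None, None, None, None, 17, 35]


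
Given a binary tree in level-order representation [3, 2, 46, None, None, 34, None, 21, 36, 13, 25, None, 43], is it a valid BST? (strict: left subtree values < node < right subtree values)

Level-order array: [3, 2, 46, None, None, 34, None, 21, 36, 13, 25, None, 43]
Validate using subtree bounds (lo, hi): at each node, require lo < value < hi,
then recurse left with hi=value and right with lo=value.
Preorder trace (stopping at first violation):
  at node 3 with bounds (-inf, +inf): OK
  at node 2 with bounds (-inf, 3): OK
  at node 46 with bounds (3, +inf): OK
  at node 34 with bounds (3, 46): OK
  at node 21 with bounds (3, 34): OK
  at node 13 with bounds (3, 21): OK
  at node 25 with bounds (21, 34): OK
  at node 36 with bounds (34, 46): OK
  at node 43 with bounds (36, 46): OK
No violation found at any node.
Result: Valid BST


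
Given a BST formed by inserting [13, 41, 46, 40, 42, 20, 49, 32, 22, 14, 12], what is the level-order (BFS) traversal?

Tree insertion order: [13, 41, 46, 40, 42, 20, 49, 32, 22, 14, 12]
Tree (level-order array): [13, 12, 41, None, None, 40, 46, 20, None, 42, 49, 14, 32, None, None, None, None, None, None, 22]
BFS from the root, enqueuing left then right child of each popped node:
  queue [13] -> pop 13, enqueue [12, 41], visited so far: [13]
  queue [12, 41] -> pop 12, enqueue [none], visited so far: [13, 12]
  queue [41] -> pop 41, enqueue [40, 46], visited so far: [13, 12, 41]
  queue [40, 46] -> pop 40, enqueue [20], visited so far: [13, 12, 41, 40]
  queue [46, 20] -> pop 46, enqueue [42, 49], visited so far: [13, 12, 41, 40, 46]
  queue [20, 42, 49] -> pop 20, enqueue [14, 32], visited so far: [13, 12, 41, 40, 46, 20]
  queue [42, 49, 14, 32] -> pop 42, enqueue [none], visited so far: [13, 12, 41, 40, 46, 20, 42]
  queue [49, 14, 32] -> pop 49, enqueue [none], visited so far: [13, 12, 41, 40, 46, 20, 42, 49]
  queue [14, 32] -> pop 14, enqueue [none], visited so far: [13, 12, 41, 40, 46, 20, 42, 49, 14]
  queue [32] -> pop 32, enqueue [22], visited so far: [13, 12, 41, 40, 46, 20, 42, 49, 14, 32]
  queue [22] -> pop 22, enqueue [none], visited so far: [13, 12, 41, 40, 46, 20, 42, 49, 14, 32, 22]
Result: [13, 12, 41, 40, 46, 20, 42, 49, 14, 32, 22]


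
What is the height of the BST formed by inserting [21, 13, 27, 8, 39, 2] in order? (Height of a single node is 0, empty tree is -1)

Insertion order: [21, 13, 27, 8, 39, 2]
Tree (level-order array): [21, 13, 27, 8, None, None, 39, 2]
Compute height bottom-up (empty subtree = -1):
  height(2) = 1 + max(-1, -1) = 0
  height(8) = 1 + max(0, -1) = 1
  height(13) = 1 + max(1, -1) = 2
  height(39) = 1 + max(-1, -1) = 0
  height(27) = 1 + max(-1, 0) = 1
  height(21) = 1 + max(2, 1) = 3
Height = 3


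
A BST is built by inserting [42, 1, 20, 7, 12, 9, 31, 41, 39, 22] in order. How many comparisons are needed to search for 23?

Search path for 23: 42 -> 1 -> 20 -> 31 -> 22
Found: False
Comparisons: 5


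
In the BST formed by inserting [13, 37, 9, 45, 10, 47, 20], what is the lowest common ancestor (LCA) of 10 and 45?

Tree insertion order: [13, 37, 9, 45, 10, 47, 20]
Tree (level-order array): [13, 9, 37, None, 10, 20, 45, None, None, None, None, None, 47]
In a BST, the LCA of p=10, q=45 is the first node v on the
root-to-leaf path with p <= v <= q (go left if both < v, right if both > v).
Walk from root:
  at 13: 10 <= 13 <= 45, this is the LCA
LCA = 13


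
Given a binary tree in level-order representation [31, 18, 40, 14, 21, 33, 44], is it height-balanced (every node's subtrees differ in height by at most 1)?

Tree (level-order array): [31, 18, 40, 14, 21, 33, 44]
Definition: a tree is height-balanced if, at every node, |h(left) - h(right)| <= 1 (empty subtree has height -1).
Bottom-up per-node check:
  node 14: h_left=-1, h_right=-1, diff=0 [OK], height=0
  node 21: h_left=-1, h_right=-1, diff=0 [OK], height=0
  node 18: h_left=0, h_right=0, diff=0 [OK], height=1
  node 33: h_left=-1, h_right=-1, diff=0 [OK], height=0
  node 44: h_left=-1, h_right=-1, diff=0 [OK], height=0
  node 40: h_left=0, h_right=0, diff=0 [OK], height=1
  node 31: h_left=1, h_right=1, diff=0 [OK], height=2
All nodes satisfy the balance condition.
Result: Balanced


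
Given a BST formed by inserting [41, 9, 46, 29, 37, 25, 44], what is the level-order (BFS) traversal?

Tree insertion order: [41, 9, 46, 29, 37, 25, 44]
Tree (level-order array): [41, 9, 46, None, 29, 44, None, 25, 37]
BFS from the root, enqueuing left then right child of each popped node:
  queue [41] -> pop 41, enqueue [9, 46], visited so far: [41]
  queue [9, 46] -> pop 9, enqueue [29], visited so far: [41, 9]
  queue [46, 29] -> pop 46, enqueue [44], visited so far: [41, 9, 46]
  queue [29, 44] -> pop 29, enqueue [25, 37], visited so far: [41, 9, 46, 29]
  queue [44, 25, 37] -> pop 44, enqueue [none], visited so far: [41, 9, 46, 29, 44]
  queue [25, 37] -> pop 25, enqueue [none], visited so far: [41, 9, 46, 29, 44, 25]
  queue [37] -> pop 37, enqueue [none], visited so far: [41, 9, 46, 29, 44, 25, 37]
Result: [41, 9, 46, 29, 44, 25, 37]


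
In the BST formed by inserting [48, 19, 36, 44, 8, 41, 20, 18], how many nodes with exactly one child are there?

Tree built from: [48, 19, 36, 44, 8, 41, 20, 18]
Tree (level-order array): [48, 19, None, 8, 36, None, 18, 20, 44, None, None, None, None, 41]
Rule: These are nodes with exactly 1 non-null child.
Per-node child counts:
  node 48: 1 child(ren)
  node 19: 2 child(ren)
  node 8: 1 child(ren)
  node 18: 0 child(ren)
  node 36: 2 child(ren)
  node 20: 0 child(ren)
  node 44: 1 child(ren)
  node 41: 0 child(ren)
Matching nodes: [48, 8, 44]
Count of nodes with exactly one child: 3


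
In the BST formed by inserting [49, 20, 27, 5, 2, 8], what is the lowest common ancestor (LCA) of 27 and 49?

Tree insertion order: [49, 20, 27, 5, 2, 8]
Tree (level-order array): [49, 20, None, 5, 27, 2, 8]
In a BST, the LCA of p=27, q=49 is the first node v on the
root-to-leaf path with p <= v <= q (go left if both < v, right if both > v).
Walk from root:
  at 49: 27 <= 49 <= 49, this is the LCA
LCA = 49


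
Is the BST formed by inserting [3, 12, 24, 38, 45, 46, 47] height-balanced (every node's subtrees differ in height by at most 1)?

Tree (level-order array): [3, None, 12, None, 24, None, 38, None, 45, None, 46, None, 47]
Definition: a tree is height-balanced if, at every node, |h(left) - h(right)| <= 1 (empty subtree has height -1).
Bottom-up per-node check:
  node 47: h_left=-1, h_right=-1, diff=0 [OK], height=0
  node 46: h_left=-1, h_right=0, diff=1 [OK], height=1
  node 45: h_left=-1, h_right=1, diff=2 [FAIL (|-1-1|=2 > 1)], height=2
  node 38: h_left=-1, h_right=2, diff=3 [FAIL (|-1-2|=3 > 1)], height=3
  node 24: h_left=-1, h_right=3, diff=4 [FAIL (|-1-3|=4 > 1)], height=4
  node 12: h_left=-1, h_right=4, diff=5 [FAIL (|-1-4|=5 > 1)], height=5
  node 3: h_left=-1, h_right=5, diff=6 [FAIL (|-1-5|=6 > 1)], height=6
Node 45 violates the condition: |-1 - 1| = 2 > 1.
Result: Not balanced


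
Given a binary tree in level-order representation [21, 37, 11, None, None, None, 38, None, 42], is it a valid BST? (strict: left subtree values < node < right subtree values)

Level-order array: [21, 37, 11, None, None, None, 38, None, 42]
Validate using subtree bounds (lo, hi): at each node, require lo < value < hi,
then recurse left with hi=value and right with lo=value.
Preorder trace (stopping at first violation):
  at node 21 with bounds (-inf, +inf): OK
  at node 37 with bounds (-inf, 21): VIOLATION
Node 37 violates its bound: not (-inf < 37 < 21).
Result: Not a valid BST


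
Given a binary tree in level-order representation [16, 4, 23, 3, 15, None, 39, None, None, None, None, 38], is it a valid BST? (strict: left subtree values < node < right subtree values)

Level-order array: [16, 4, 23, 3, 15, None, 39, None, None, None, None, 38]
Validate using subtree bounds (lo, hi): at each node, require lo < value < hi,
then recurse left with hi=value and right with lo=value.
Preorder trace (stopping at first violation):
  at node 16 with bounds (-inf, +inf): OK
  at node 4 with bounds (-inf, 16): OK
  at node 3 with bounds (-inf, 4): OK
  at node 15 with bounds (4, 16): OK
  at node 23 with bounds (16, +inf): OK
  at node 39 with bounds (23, +inf): OK
  at node 38 with bounds (23, 39): OK
No violation found at any node.
Result: Valid BST


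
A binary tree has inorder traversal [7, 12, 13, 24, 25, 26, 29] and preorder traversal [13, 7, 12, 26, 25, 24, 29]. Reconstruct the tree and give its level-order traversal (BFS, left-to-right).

Inorder:  [7, 12, 13, 24, 25, 26, 29]
Preorder: [13, 7, 12, 26, 25, 24, 29]
Algorithm: preorder visits root first, so consume preorder in order;
for each root, split the current inorder slice at that value into
left-subtree inorder and right-subtree inorder, then recurse.
Recursive splits:
  root=13; inorder splits into left=[7, 12], right=[24, 25, 26, 29]
  root=7; inorder splits into left=[], right=[12]
  root=12; inorder splits into left=[], right=[]
  root=26; inorder splits into left=[24, 25], right=[29]
  root=25; inorder splits into left=[24], right=[]
  root=24; inorder splits into left=[], right=[]
  root=29; inorder splits into left=[], right=[]
Reconstructed level-order: [13, 7, 26, 12, 25, 29, 24]


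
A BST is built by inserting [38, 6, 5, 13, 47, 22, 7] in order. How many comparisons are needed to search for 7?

Search path for 7: 38 -> 6 -> 13 -> 7
Found: True
Comparisons: 4


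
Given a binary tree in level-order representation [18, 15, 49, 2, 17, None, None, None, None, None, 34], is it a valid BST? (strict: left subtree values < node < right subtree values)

Level-order array: [18, 15, 49, 2, 17, None, None, None, None, None, 34]
Validate using subtree bounds (lo, hi): at each node, require lo < value < hi,
then recurse left with hi=value and right with lo=value.
Preorder trace (stopping at first violation):
  at node 18 with bounds (-inf, +inf): OK
  at node 15 with bounds (-inf, 18): OK
  at node 2 with bounds (-inf, 15): OK
  at node 17 with bounds (15, 18): OK
  at node 34 with bounds (17, 18): VIOLATION
Node 34 violates its bound: not (17 < 34 < 18).
Result: Not a valid BST


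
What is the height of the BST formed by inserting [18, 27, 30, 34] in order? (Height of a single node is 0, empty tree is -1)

Insertion order: [18, 27, 30, 34]
Tree (level-order array): [18, None, 27, None, 30, None, 34]
Compute height bottom-up (empty subtree = -1):
  height(34) = 1 + max(-1, -1) = 0
  height(30) = 1 + max(-1, 0) = 1
  height(27) = 1 + max(-1, 1) = 2
  height(18) = 1 + max(-1, 2) = 3
Height = 3


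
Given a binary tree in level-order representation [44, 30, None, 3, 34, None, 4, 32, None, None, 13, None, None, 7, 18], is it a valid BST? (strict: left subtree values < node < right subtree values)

Level-order array: [44, 30, None, 3, 34, None, 4, 32, None, None, 13, None, None, 7, 18]
Validate using subtree bounds (lo, hi): at each node, require lo < value < hi,
then recurse left with hi=value and right with lo=value.
Preorder trace (stopping at first violation):
  at node 44 with bounds (-inf, +inf): OK
  at node 30 with bounds (-inf, 44): OK
  at node 3 with bounds (-inf, 30): OK
  at node 4 with bounds (3, 30): OK
  at node 13 with bounds (4, 30): OK
  at node 7 with bounds (4, 13): OK
  at node 18 with bounds (13, 30): OK
  at node 34 with bounds (30, 44): OK
  at node 32 with bounds (30, 34): OK
No violation found at any node.
Result: Valid BST


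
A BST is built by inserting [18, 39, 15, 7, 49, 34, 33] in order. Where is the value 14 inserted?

Starting tree (level order): [18, 15, 39, 7, None, 34, 49, None, None, 33]
Insertion path: 18 -> 15 -> 7
Result: insert 14 as right child of 7
Final tree (level order): [18, 15, 39, 7, None, 34, 49, None, 14, 33]


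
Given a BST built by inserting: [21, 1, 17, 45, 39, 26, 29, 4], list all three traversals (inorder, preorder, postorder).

Tree insertion order: [21, 1, 17, 45, 39, 26, 29, 4]
Tree (level-order array): [21, 1, 45, None, 17, 39, None, 4, None, 26, None, None, None, None, 29]
Inorder (L, root, R): [1, 4, 17, 21, 26, 29, 39, 45]
Preorder (root, L, R): [21, 1, 17, 4, 45, 39, 26, 29]
Postorder (L, R, root): [4, 17, 1, 29, 26, 39, 45, 21]


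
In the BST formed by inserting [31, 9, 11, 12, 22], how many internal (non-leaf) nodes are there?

Tree built from: [31, 9, 11, 12, 22]
Tree (level-order array): [31, 9, None, None, 11, None, 12, None, 22]
Rule: An internal node has at least one child.
Per-node child counts:
  node 31: 1 child(ren)
  node 9: 1 child(ren)
  node 11: 1 child(ren)
  node 12: 1 child(ren)
  node 22: 0 child(ren)
Matching nodes: [31, 9, 11, 12]
Count of internal (non-leaf) nodes: 4


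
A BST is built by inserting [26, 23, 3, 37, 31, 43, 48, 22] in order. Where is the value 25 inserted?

Starting tree (level order): [26, 23, 37, 3, None, 31, 43, None, 22, None, None, None, 48]
Insertion path: 26 -> 23
Result: insert 25 as right child of 23
Final tree (level order): [26, 23, 37, 3, 25, 31, 43, None, 22, None, None, None, None, None, 48]


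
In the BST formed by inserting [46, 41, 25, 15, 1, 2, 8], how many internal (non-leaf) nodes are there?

Tree built from: [46, 41, 25, 15, 1, 2, 8]
Tree (level-order array): [46, 41, None, 25, None, 15, None, 1, None, None, 2, None, 8]
Rule: An internal node has at least one child.
Per-node child counts:
  node 46: 1 child(ren)
  node 41: 1 child(ren)
  node 25: 1 child(ren)
  node 15: 1 child(ren)
  node 1: 1 child(ren)
  node 2: 1 child(ren)
  node 8: 0 child(ren)
Matching nodes: [46, 41, 25, 15, 1, 2]
Count of internal (non-leaf) nodes: 6


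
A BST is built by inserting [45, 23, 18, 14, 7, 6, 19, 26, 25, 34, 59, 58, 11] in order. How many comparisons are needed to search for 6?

Search path for 6: 45 -> 23 -> 18 -> 14 -> 7 -> 6
Found: True
Comparisons: 6


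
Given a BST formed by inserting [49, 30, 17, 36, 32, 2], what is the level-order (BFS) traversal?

Tree insertion order: [49, 30, 17, 36, 32, 2]
Tree (level-order array): [49, 30, None, 17, 36, 2, None, 32]
BFS from the root, enqueuing left then right child of each popped node:
  queue [49] -> pop 49, enqueue [30], visited so far: [49]
  queue [30] -> pop 30, enqueue [17, 36], visited so far: [49, 30]
  queue [17, 36] -> pop 17, enqueue [2], visited so far: [49, 30, 17]
  queue [36, 2] -> pop 36, enqueue [32], visited so far: [49, 30, 17, 36]
  queue [2, 32] -> pop 2, enqueue [none], visited so far: [49, 30, 17, 36, 2]
  queue [32] -> pop 32, enqueue [none], visited so far: [49, 30, 17, 36, 2, 32]
Result: [49, 30, 17, 36, 2, 32]


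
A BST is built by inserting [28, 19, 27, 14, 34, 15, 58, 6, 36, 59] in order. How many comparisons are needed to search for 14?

Search path for 14: 28 -> 19 -> 14
Found: True
Comparisons: 3


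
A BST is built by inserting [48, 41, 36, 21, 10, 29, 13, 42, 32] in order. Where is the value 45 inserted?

Starting tree (level order): [48, 41, None, 36, 42, 21, None, None, None, 10, 29, None, 13, None, 32]
Insertion path: 48 -> 41 -> 42
Result: insert 45 as right child of 42
Final tree (level order): [48, 41, None, 36, 42, 21, None, None, 45, 10, 29, None, None, None, 13, None, 32]


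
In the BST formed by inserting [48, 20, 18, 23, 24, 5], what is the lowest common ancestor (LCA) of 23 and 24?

Tree insertion order: [48, 20, 18, 23, 24, 5]
Tree (level-order array): [48, 20, None, 18, 23, 5, None, None, 24]
In a BST, the LCA of p=23, q=24 is the first node v on the
root-to-leaf path with p <= v <= q (go left if both < v, right if both > v).
Walk from root:
  at 48: both 23 and 24 < 48, go left
  at 20: both 23 and 24 > 20, go right
  at 23: 23 <= 23 <= 24, this is the LCA
LCA = 23


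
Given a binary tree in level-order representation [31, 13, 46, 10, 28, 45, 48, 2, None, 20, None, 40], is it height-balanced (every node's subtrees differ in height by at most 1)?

Tree (level-order array): [31, 13, 46, 10, 28, 45, 48, 2, None, 20, None, 40]
Definition: a tree is height-balanced if, at every node, |h(left) - h(right)| <= 1 (empty subtree has height -1).
Bottom-up per-node check:
  node 2: h_left=-1, h_right=-1, diff=0 [OK], height=0
  node 10: h_left=0, h_right=-1, diff=1 [OK], height=1
  node 20: h_left=-1, h_right=-1, diff=0 [OK], height=0
  node 28: h_left=0, h_right=-1, diff=1 [OK], height=1
  node 13: h_left=1, h_right=1, diff=0 [OK], height=2
  node 40: h_left=-1, h_right=-1, diff=0 [OK], height=0
  node 45: h_left=0, h_right=-1, diff=1 [OK], height=1
  node 48: h_left=-1, h_right=-1, diff=0 [OK], height=0
  node 46: h_left=1, h_right=0, diff=1 [OK], height=2
  node 31: h_left=2, h_right=2, diff=0 [OK], height=3
All nodes satisfy the balance condition.
Result: Balanced


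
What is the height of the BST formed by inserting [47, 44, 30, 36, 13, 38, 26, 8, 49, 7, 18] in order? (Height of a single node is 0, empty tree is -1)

Insertion order: [47, 44, 30, 36, 13, 38, 26, 8, 49, 7, 18]
Tree (level-order array): [47, 44, 49, 30, None, None, None, 13, 36, 8, 26, None, 38, 7, None, 18]
Compute height bottom-up (empty subtree = -1):
  height(7) = 1 + max(-1, -1) = 0
  height(8) = 1 + max(0, -1) = 1
  height(18) = 1 + max(-1, -1) = 0
  height(26) = 1 + max(0, -1) = 1
  height(13) = 1 + max(1, 1) = 2
  height(38) = 1 + max(-1, -1) = 0
  height(36) = 1 + max(-1, 0) = 1
  height(30) = 1 + max(2, 1) = 3
  height(44) = 1 + max(3, -1) = 4
  height(49) = 1 + max(-1, -1) = 0
  height(47) = 1 + max(4, 0) = 5
Height = 5


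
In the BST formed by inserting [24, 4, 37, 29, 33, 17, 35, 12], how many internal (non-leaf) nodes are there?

Tree built from: [24, 4, 37, 29, 33, 17, 35, 12]
Tree (level-order array): [24, 4, 37, None, 17, 29, None, 12, None, None, 33, None, None, None, 35]
Rule: An internal node has at least one child.
Per-node child counts:
  node 24: 2 child(ren)
  node 4: 1 child(ren)
  node 17: 1 child(ren)
  node 12: 0 child(ren)
  node 37: 1 child(ren)
  node 29: 1 child(ren)
  node 33: 1 child(ren)
  node 35: 0 child(ren)
Matching nodes: [24, 4, 17, 37, 29, 33]
Count of internal (non-leaf) nodes: 6


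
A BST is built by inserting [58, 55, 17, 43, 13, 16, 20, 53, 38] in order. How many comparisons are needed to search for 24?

Search path for 24: 58 -> 55 -> 17 -> 43 -> 20 -> 38
Found: False
Comparisons: 6


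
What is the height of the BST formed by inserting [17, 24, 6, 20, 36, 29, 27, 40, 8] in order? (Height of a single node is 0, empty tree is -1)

Insertion order: [17, 24, 6, 20, 36, 29, 27, 40, 8]
Tree (level-order array): [17, 6, 24, None, 8, 20, 36, None, None, None, None, 29, 40, 27]
Compute height bottom-up (empty subtree = -1):
  height(8) = 1 + max(-1, -1) = 0
  height(6) = 1 + max(-1, 0) = 1
  height(20) = 1 + max(-1, -1) = 0
  height(27) = 1 + max(-1, -1) = 0
  height(29) = 1 + max(0, -1) = 1
  height(40) = 1 + max(-1, -1) = 0
  height(36) = 1 + max(1, 0) = 2
  height(24) = 1 + max(0, 2) = 3
  height(17) = 1 + max(1, 3) = 4
Height = 4


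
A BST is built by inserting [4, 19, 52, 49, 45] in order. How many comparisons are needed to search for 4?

Search path for 4: 4
Found: True
Comparisons: 1


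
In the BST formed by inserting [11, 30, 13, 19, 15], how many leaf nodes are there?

Tree built from: [11, 30, 13, 19, 15]
Tree (level-order array): [11, None, 30, 13, None, None, 19, 15]
Rule: A leaf has 0 children.
Per-node child counts:
  node 11: 1 child(ren)
  node 30: 1 child(ren)
  node 13: 1 child(ren)
  node 19: 1 child(ren)
  node 15: 0 child(ren)
Matching nodes: [15]
Count of leaf nodes: 1


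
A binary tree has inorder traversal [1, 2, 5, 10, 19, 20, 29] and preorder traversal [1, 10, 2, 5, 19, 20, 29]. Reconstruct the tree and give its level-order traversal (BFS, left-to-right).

Inorder:  [1, 2, 5, 10, 19, 20, 29]
Preorder: [1, 10, 2, 5, 19, 20, 29]
Algorithm: preorder visits root first, so consume preorder in order;
for each root, split the current inorder slice at that value into
left-subtree inorder and right-subtree inorder, then recurse.
Recursive splits:
  root=1; inorder splits into left=[], right=[2, 5, 10, 19, 20, 29]
  root=10; inorder splits into left=[2, 5], right=[19, 20, 29]
  root=2; inorder splits into left=[], right=[5]
  root=5; inorder splits into left=[], right=[]
  root=19; inorder splits into left=[], right=[20, 29]
  root=20; inorder splits into left=[], right=[29]
  root=29; inorder splits into left=[], right=[]
Reconstructed level-order: [1, 10, 2, 19, 5, 20, 29]


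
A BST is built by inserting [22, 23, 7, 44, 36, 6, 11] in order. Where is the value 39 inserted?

Starting tree (level order): [22, 7, 23, 6, 11, None, 44, None, None, None, None, 36]
Insertion path: 22 -> 23 -> 44 -> 36
Result: insert 39 as right child of 36
Final tree (level order): [22, 7, 23, 6, 11, None, 44, None, None, None, None, 36, None, None, 39]


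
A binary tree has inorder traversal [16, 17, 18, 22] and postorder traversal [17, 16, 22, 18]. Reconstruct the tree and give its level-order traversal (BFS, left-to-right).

Inorder:   [16, 17, 18, 22]
Postorder: [17, 16, 22, 18]
Algorithm: postorder visits root last, so walk postorder right-to-left;
each value is the root of the current inorder slice — split it at that
value, recurse on the right subtree first, then the left.
Recursive splits:
  root=18; inorder splits into left=[16, 17], right=[22]
  root=22; inorder splits into left=[], right=[]
  root=16; inorder splits into left=[], right=[17]
  root=17; inorder splits into left=[], right=[]
Reconstructed level-order: [18, 16, 22, 17]


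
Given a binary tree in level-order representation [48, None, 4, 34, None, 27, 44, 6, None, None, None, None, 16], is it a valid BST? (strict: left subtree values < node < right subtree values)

Level-order array: [48, None, 4, 34, None, 27, 44, 6, None, None, None, None, 16]
Validate using subtree bounds (lo, hi): at each node, require lo < value < hi,
then recurse left with hi=value and right with lo=value.
Preorder trace (stopping at first violation):
  at node 48 with bounds (-inf, +inf): OK
  at node 4 with bounds (48, +inf): VIOLATION
Node 4 violates its bound: not (48 < 4 < +inf).
Result: Not a valid BST


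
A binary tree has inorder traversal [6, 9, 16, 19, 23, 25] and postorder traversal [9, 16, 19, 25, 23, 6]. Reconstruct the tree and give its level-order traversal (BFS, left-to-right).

Inorder:   [6, 9, 16, 19, 23, 25]
Postorder: [9, 16, 19, 25, 23, 6]
Algorithm: postorder visits root last, so walk postorder right-to-left;
each value is the root of the current inorder slice — split it at that
value, recurse on the right subtree first, then the left.
Recursive splits:
  root=6; inorder splits into left=[], right=[9, 16, 19, 23, 25]
  root=23; inorder splits into left=[9, 16, 19], right=[25]
  root=25; inorder splits into left=[], right=[]
  root=19; inorder splits into left=[9, 16], right=[]
  root=16; inorder splits into left=[9], right=[]
  root=9; inorder splits into left=[], right=[]
Reconstructed level-order: [6, 23, 19, 25, 16, 9]


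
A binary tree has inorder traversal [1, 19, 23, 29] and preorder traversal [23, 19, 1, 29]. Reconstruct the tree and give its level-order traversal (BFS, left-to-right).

Inorder:  [1, 19, 23, 29]
Preorder: [23, 19, 1, 29]
Algorithm: preorder visits root first, so consume preorder in order;
for each root, split the current inorder slice at that value into
left-subtree inorder and right-subtree inorder, then recurse.
Recursive splits:
  root=23; inorder splits into left=[1, 19], right=[29]
  root=19; inorder splits into left=[1], right=[]
  root=1; inorder splits into left=[], right=[]
  root=29; inorder splits into left=[], right=[]
Reconstructed level-order: [23, 19, 29, 1]


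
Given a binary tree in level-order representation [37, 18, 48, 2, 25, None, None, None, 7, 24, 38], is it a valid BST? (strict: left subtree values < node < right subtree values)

Level-order array: [37, 18, 48, 2, 25, None, None, None, 7, 24, 38]
Validate using subtree bounds (lo, hi): at each node, require lo < value < hi,
then recurse left with hi=value and right with lo=value.
Preorder trace (stopping at first violation):
  at node 37 with bounds (-inf, +inf): OK
  at node 18 with bounds (-inf, 37): OK
  at node 2 with bounds (-inf, 18): OK
  at node 7 with bounds (2, 18): OK
  at node 25 with bounds (18, 37): OK
  at node 24 with bounds (18, 25): OK
  at node 38 with bounds (25, 37): VIOLATION
Node 38 violates its bound: not (25 < 38 < 37).
Result: Not a valid BST


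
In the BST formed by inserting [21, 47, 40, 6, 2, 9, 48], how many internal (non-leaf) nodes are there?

Tree built from: [21, 47, 40, 6, 2, 9, 48]
Tree (level-order array): [21, 6, 47, 2, 9, 40, 48]
Rule: An internal node has at least one child.
Per-node child counts:
  node 21: 2 child(ren)
  node 6: 2 child(ren)
  node 2: 0 child(ren)
  node 9: 0 child(ren)
  node 47: 2 child(ren)
  node 40: 0 child(ren)
  node 48: 0 child(ren)
Matching nodes: [21, 6, 47]
Count of internal (non-leaf) nodes: 3


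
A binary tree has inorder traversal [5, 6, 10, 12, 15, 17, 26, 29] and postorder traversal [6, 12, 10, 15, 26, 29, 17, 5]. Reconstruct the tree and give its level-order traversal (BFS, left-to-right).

Inorder:   [5, 6, 10, 12, 15, 17, 26, 29]
Postorder: [6, 12, 10, 15, 26, 29, 17, 5]
Algorithm: postorder visits root last, so walk postorder right-to-left;
each value is the root of the current inorder slice — split it at that
value, recurse on the right subtree first, then the left.
Recursive splits:
  root=5; inorder splits into left=[], right=[6, 10, 12, 15, 17, 26, 29]
  root=17; inorder splits into left=[6, 10, 12, 15], right=[26, 29]
  root=29; inorder splits into left=[26], right=[]
  root=26; inorder splits into left=[], right=[]
  root=15; inorder splits into left=[6, 10, 12], right=[]
  root=10; inorder splits into left=[6], right=[12]
  root=12; inorder splits into left=[], right=[]
  root=6; inorder splits into left=[], right=[]
Reconstructed level-order: [5, 17, 15, 29, 10, 26, 6, 12]


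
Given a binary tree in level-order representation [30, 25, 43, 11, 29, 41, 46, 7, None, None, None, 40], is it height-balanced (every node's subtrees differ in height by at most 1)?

Tree (level-order array): [30, 25, 43, 11, 29, 41, 46, 7, None, None, None, 40]
Definition: a tree is height-balanced if, at every node, |h(left) - h(right)| <= 1 (empty subtree has height -1).
Bottom-up per-node check:
  node 7: h_left=-1, h_right=-1, diff=0 [OK], height=0
  node 11: h_left=0, h_right=-1, diff=1 [OK], height=1
  node 29: h_left=-1, h_right=-1, diff=0 [OK], height=0
  node 25: h_left=1, h_right=0, diff=1 [OK], height=2
  node 40: h_left=-1, h_right=-1, diff=0 [OK], height=0
  node 41: h_left=0, h_right=-1, diff=1 [OK], height=1
  node 46: h_left=-1, h_right=-1, diff=0 [OK], height=0
  node 43: h_left=1, h_right=0, diff=1 [OK], height=2
  node 30: h_left=2, h_right=2, diff=0 [OK], height=3
All nodes satisfy the balance condition.
Result: Balanced


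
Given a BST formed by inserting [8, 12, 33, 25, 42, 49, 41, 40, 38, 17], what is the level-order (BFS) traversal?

Tree insertion order: [8, 12, 33, 25, 42, 49, 41, 40, 38, 17]
Tree (level-order array): [8, None, 12, None, 33, 25, 42, 17, None, 41, 49, None, None, 40, None, None, None, 38]
BFS from the root, enqueuing left then right child of each popped node:
  queue [8] -> pop 8, enqueue [12], visited so far: [8]
  queue [12] -> pop 12, enqueue [33], visited so far: [8, 12]
  queue [33] -> pop 33, enqueue [25, 42], visited so far: [8, 12, 33]
  queue [25, 42] -> pop 25, enqueue [17], visited so far: [8, 12, 33, 25]
  queue [42, 17] -> pop 42, enqueue [41, 49], visited so far: [8, 12, 33, 25, 42]
  queue [17, 41, 49] -> pop 17, enqueue [none], visited so far: [8, 12, 33, 25, 42, 17]
  queue [41, 49] -> pop 41, enqueue [40], visited so far: [8, 12, 33, 25, 42, 17, 41]
  queue [49, 40] -> pop 49, enqueue [none], visited so far: [8, 12, 33, 25, 42, 17, 41, 49]
  queue [40] -> pop 40, enqueue [38], visited so far: [8, 12, 33, 25, 42, 17, 41, 49, 40]
  queue [38] -> pop 38, enqueue [none], visited so far: [8, 12, 33, 25, 42, 17, 41, 49, 40, 38]
Result: [8, 12, 33, 25, 42, 17, 41, 49, 40, 38]


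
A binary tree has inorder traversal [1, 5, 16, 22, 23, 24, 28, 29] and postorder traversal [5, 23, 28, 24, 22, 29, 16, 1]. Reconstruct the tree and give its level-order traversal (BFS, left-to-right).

Inorder:   [1, 5, 16, 22, 23, 24, 28, 29]
Postorder: [5, 23, 28, 24, 22, 29, 16, 1]
Algorithm: postorder visits root last, so walk postorder right-to-left;
each value is the root of the current inorder slice — split it at that
value, recurse on the right subtree first, then the left.
Recursive splits:
  root=1; inorder splits into left=[], right=[5, 16, 22, 23, 24, 28, 29]
  root=16; inorder splits into left=[5], right=[22, 23, 24, 28, 29]
  root=29; inorder splits into left=[22, 23, 24, 28], right=[]
  root=22; inorder splits into left=[], right=[23, 24, 28]
  root=24; inorder splits into left=[23], right=[28]
  root=28; inorder splits into left=[], right=[]
  root=23; inorder splits into left=[], right=[]
  root=5; inorder splits into left=[], right=[]
Reconstructed level-order: [1, 16, 5, 29, 22, 24, 23, 28]


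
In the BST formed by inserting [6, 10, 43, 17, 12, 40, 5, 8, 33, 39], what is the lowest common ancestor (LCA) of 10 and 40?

Tree insertion order: [6, 10, 43, 17, 12, 40, 5, 8, 33, 39]
Tree (level-order array): [6, 5, 10, None, None, 8, 43, None, None, 17, None, 12, 40, None, None, 33, None, None, 39]
In a BST, the LCA of p=10, q=40 is the first node v on the
root-to-leaf path with p <= v <= q (go left if both < v, right if both > v).
Walk from root:
  at 6: both 10 and 40 > 6, go right
  at 10: 10 <= 10 <= 40, this is the LCA
LCA = 10


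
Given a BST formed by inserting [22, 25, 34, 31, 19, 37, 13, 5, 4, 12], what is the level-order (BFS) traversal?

Tree insertion order: [22, 25, 34, 31, 19, 37, 13, 5, 4, 12]
Tree (level-order array): [22, 19, 25, 13, None, None, 34, 5, None, 31, 37, 4, 12]
BFS from the root, enqueuing left then right child of each popped node:
  queue [22] -> pop 22, enqueue [19, 25], visited so far: [22]
  queue [19, 25] -> pop 19, enqueue [13], visited so far: [22, 19]
  queue [25, 13] -> pop 25, enqueue [34], visited so far: [22, 19, 25]
  queue [13, 34] -> pop 13, enqueue [5], visited so far: [22, 19, 25, 13]
  queue [34, 5] -> pop 34, enqueue [31, 37], visited so far: [22, 19, 25, 13, 34]
  queue [5, 31, 37] -> pop 5, enqueue [4, 12], visited so far: [22, 19, 25, 13, 34, 5]
  queue [31, 37, 4, 12] -> pop 31, enqueue [none], visited so far: [22, 19, 25, 13, 34, 5, 31]
  queue [37, 4, 12] -> pop 37, enqueue [none], visited so far: [22, 19, 25, 13, 34, 5, 31, 37]
  queue [4, 12] -> pop 4, enqueue [none], visited so far: [22, 19, 25, 13, 34, 5, 31, 37, 4]
  queue [12] -> pop 12, enqueue [none], visited so far: [22, 19, 25, 13, 34, 5, 31, 37, 4, 12]
Result: [22, 19, 25, 13, 34, 5, 31, 37, 4, 12]


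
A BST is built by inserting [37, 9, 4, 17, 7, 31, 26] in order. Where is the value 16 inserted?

Starting tree (level order): [37, 9, None, 4, 17, None, 7, None, 31, None, None, 26]
Insertion path: 37 -> 9 -> 17
Result: insert 16 as left child of 17
Final tree (level order): [37, 9, None, 4, 17, None, 7, 16, 31, None, None, None, None, 26]


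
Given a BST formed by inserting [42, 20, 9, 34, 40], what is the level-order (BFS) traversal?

Tree insertion order: [42, 20, 9, 34, 40]
Tree (level-order array): [42, 20, None, 9, 34, None, None, None, 40]
BFS from the root, enqueuing left then right child of each popped node:
  queue [42] -> pop 42, enqueue [20], visited so far: [42]
  queue [20] -> pop 20, enqueue [9, 34], visited so far: [42, 20]
  queue [9, 34] -> pop 9, enqueue [none], visited so far: [42, 20, 9]
  queue [34] -> pop 34, enqueue [40], visited so far: [42, 20, 9, 34]
  queue [40] -> pop 40, enqueue [none], visited so far: [42, 20, 9, 34, 40]
Result: [42, 20, 9, 34, 40]


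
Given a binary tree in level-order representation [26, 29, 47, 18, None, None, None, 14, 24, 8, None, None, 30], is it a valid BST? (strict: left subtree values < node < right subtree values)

Level-order array: [26, 29, 47, 18, None, None, None, 14, 24, 8, None, None, 30]
Validate using subtree bounds (lo, hi): at each node, require lo < value < hi,
then recurse left with hi=value and right with lo=value.
Preorder trace (stopping at first violation):
  at node 26 with bounds (-inf, +inf): OK
  at node 29 with bounds (-inf, 26): VIOLATION
Node 29 violates its bound: not (-inf < 29 < 26).
Result: Not a valid BST


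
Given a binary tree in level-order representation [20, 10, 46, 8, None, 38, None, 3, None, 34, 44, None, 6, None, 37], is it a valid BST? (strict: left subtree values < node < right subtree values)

Level-order array: [20, 10, 46, 8, None, 38, None, 3, None, 34, 44, None, 6, None, 37]
Validate using subtree bounds (lo, hi): at each node, require lo < value < hi,
then recurse left with hi=value and right with lo=value.
Preorder trace (stopping at first violation):
  at node 20 with bounds (-inf, +inf): OK
  at node 10 with bounds (-inf, 20): OK
  at node 8 with bounds (-inf, 10): OK
  at node 3 with bounds (-inf, 8): OK
  at node 6 with bounds (3, 8): OK
  at node 46 with bounds (20, +inf): OK
  at node 38 with bounds (20, 46): OK
  at node 34 with bounds (20, 38): OK
  at node 37 with bounds (34, 38): OK
  at node 44 with bounds (38, 46): OK
No violation found at any node.
Result: Valid BST


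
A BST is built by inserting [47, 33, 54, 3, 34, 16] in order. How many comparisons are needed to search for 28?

Search path for 28: 47 -> 33 -> 3 -> 16
Found: False
Comparisons: 4


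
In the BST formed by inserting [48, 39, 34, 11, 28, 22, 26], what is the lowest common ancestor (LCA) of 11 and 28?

Tree insertion order: [48, 39, 34, 11, 28, 22, 26]
Tree (level-order array): [48, 39, None, 34, None, 11, None, None, 28, 22, None, None, 26]
In a BST, the LCA of p=11, q=28 is the first node v on the
root-to-leaf path with p <= v <= q (go left if both < v, right if both > v).
Walk from root:
  at 48: both 11 and 28 < 48, go left
  at 39: both 11 and 28 < 39, go left
  at 34: both 11 and 28 < 34, go left
  at 11: 11 <= 11 <= 28, this is the LCA
LCA = 11


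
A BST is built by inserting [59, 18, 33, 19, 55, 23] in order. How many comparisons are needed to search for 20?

Search path for 20: 59 -> 18 -> 33 -> 19 -> 23
Found: False
Comparisons: 5


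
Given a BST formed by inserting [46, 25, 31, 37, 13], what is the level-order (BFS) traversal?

Tree insertion order: [46, 25, 31, 37, 13]
Tree (level-order array): [46, 25, None, 13, 31, None, None, None, 37]
BFS from the root, enqueuing left then right child of each popped node:
  queue [46] -> pop 46, enqueue [25], visited so far: [46]
  queue [25] -> pop 25, enqueue [13, 31], visited so far: [46, 25]
  queue [13, 31] -> pop 13, enqueue [none], visited so far: [46, 25, 13]
  queue [31] -> pop 31, enqueue [37], visited so far: [46, 25, 13, 31]
  queue [37] -> pop 37, enqueue [none], visited so far: [46, 25, 13, 31, 37]
Result: [46, 25, 13, 31, 37]


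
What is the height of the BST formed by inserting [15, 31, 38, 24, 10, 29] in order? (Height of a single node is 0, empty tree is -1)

Insertion order: [15, 31, 38, 24, 10, 29]
Tree (level-order array): [15, 10, 31, None, None, 24, 38, None, 29]
Compute height bottom-up (empty subtree = -1):
  height(10) = 1 + max(-1, -1) = 0
  height(29) = 1 + max(-1, -1) = 0
  height(24) = 1 + max(-1, 0) = 1
  height(38) = 1 + max(-1, -1) = 0
  height(31) = 1 + max(1, 0) = 2
  height(15) = 1 + max(0, 2) = 3
Height = 3
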